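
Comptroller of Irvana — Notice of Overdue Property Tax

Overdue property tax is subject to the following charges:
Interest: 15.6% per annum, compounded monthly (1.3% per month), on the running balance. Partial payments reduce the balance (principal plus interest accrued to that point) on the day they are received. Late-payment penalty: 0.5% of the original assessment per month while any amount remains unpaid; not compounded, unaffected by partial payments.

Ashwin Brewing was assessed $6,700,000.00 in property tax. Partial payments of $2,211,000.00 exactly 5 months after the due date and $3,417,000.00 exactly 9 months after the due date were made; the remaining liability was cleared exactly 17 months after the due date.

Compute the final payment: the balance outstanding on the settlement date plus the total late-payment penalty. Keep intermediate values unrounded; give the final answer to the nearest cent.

$2,544,030.94

Balance at month 5: $6,700,000.0000 × (1 + 0.013)^5 = $7,146,971.1583…
After $2,211,000.00 payment: $7,146,971.1583… − $2,211,000.00 = $4,935,971.1583…
Balance at month 9: $4,935,971.1583… × (1 + 0.013)^4 = $5,197,690.2516…
After $3,417,000.00 payment: $5,197,690.2516… − $3,417,000.00 = $1,780,690.2516…
Balance at month 17: $1,780,690.2516… × (1 + 0.013)^8 = $1,974,530.9432…
Penalty: 17 × 0.5% × $6,700,000.00 = $569,500.00
Final settlement = outstanding balance + penalty = $1,974,530.9432… + $569,500.00 = $2,544,030.94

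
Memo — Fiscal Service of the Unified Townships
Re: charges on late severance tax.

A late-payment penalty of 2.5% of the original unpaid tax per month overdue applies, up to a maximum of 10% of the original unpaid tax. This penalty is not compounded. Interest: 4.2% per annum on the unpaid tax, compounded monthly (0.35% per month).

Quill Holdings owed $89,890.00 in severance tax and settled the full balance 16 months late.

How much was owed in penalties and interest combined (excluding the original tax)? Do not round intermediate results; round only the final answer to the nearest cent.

$14,157.16

Penalty (uncapped): 16 × 2.5% × $89,890.00 = $35,956.00; cap = 10% × $89,890.00 = $8,989.00 → penalty = $8,989.00
Interest: $89,890.00 × ((1 + 0.0035)^16 − 1) = $89,890.00 × 0.0574943… = $5,168.1613…
Penalties + interest = $8,989.0000 + $5,168.1613… = $14,157.16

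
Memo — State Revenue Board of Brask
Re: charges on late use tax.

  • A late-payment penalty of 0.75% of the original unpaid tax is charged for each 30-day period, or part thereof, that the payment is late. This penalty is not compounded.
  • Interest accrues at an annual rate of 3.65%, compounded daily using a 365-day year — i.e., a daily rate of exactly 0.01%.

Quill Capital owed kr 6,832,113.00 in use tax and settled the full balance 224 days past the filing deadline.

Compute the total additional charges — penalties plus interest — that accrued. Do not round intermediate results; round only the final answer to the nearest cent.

Penalty periods: ⌈224/30⌉ = 8; penalty = 8 × 0.75% × kr 6,832,113.00 = kr 409,926.78
Interest: kr 6,832,113.00 × ((1 + 0.0001)^224 − 1) = kr 6,832,113.00 × 0.02265162… = kr 154,758.4171…
Penalties + interest = kr 409,926.7800 + kr 154,758.4171… = kr 564,685.20

kr 564,685.20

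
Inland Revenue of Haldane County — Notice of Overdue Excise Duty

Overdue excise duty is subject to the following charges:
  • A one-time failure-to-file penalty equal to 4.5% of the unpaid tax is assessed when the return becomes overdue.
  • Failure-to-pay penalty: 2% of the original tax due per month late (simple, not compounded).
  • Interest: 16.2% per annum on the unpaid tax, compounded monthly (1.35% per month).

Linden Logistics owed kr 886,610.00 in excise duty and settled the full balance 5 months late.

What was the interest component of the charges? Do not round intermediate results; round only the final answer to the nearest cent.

kr 61,483.98

Interest: kr 886,610.00 × ((1 + 0.0135)^5 − 1) = kr 886,610.00 × 0.0693473… = kr 61,483.9833…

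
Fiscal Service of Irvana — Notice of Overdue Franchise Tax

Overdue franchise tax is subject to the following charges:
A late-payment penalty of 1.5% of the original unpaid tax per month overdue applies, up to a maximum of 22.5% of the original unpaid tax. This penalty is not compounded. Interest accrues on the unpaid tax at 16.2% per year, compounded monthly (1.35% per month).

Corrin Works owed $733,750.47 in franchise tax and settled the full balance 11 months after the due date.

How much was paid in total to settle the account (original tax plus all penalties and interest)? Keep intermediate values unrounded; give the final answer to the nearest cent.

$971,442.25

Penalty: 11 × 1.5% × $733,750.47 = $121,068.83… (below the 22.5% cap of $165,093.86…)
Interest: $733,750.47 × ((1 + 0.0135)^11 − 1) = $733,750.47 × 0.1589409… = $116,622.9475…
Total = $733,750.47 + $121,068.8276… + $116,622.9475… = $971,442.25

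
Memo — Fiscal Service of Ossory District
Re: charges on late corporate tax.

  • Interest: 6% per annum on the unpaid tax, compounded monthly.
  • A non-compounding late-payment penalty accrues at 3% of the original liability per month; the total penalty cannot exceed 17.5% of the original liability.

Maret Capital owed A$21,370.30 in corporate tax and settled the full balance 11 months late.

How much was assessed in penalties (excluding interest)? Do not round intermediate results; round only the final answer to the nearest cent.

Penalty (uncapped): 11 × 3% × A$21,370.30 = A$7,052.20…; cap = 17.5% × A$21,370.30 = A$3,739.80… → penalty = A$3,739.80…

A$3,739.80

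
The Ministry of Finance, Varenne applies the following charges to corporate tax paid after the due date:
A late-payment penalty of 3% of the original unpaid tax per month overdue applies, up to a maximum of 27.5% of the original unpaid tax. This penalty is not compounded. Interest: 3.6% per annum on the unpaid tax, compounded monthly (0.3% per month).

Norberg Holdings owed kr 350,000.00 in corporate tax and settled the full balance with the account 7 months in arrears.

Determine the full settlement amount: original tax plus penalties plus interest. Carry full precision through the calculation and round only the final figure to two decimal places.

Penalty: 7 × 3% × kr 350,000.00 = kr 73,500.00 (below the 27.5% cap of kr 96,250.00)
Interest: kr 350,000.00 × ((1 + 0.003)^7 − 1) = kr 350,000.00 × 0.0211899… = kr 7,416.4817…
Total = kr 350,000.00 + kr 73,500.0000 + kr 7,416.4817… = kr 430,916.48

kr 430,916.48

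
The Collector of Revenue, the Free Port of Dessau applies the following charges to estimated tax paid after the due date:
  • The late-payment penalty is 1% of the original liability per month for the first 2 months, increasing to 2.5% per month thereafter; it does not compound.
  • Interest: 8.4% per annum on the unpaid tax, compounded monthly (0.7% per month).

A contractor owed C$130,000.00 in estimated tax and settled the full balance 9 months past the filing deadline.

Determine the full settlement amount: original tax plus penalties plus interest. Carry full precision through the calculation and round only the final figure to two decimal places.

Penalty, months 1–2: 2 × 1% × C$130,000.00 = C$2,600.00
Penalty, months 3–9: 7 × 2.5% × C$130,000.00 = C$22,750.00
Interest: C$130,000.00 × ((1 + 0.007)^9 − 1) = C$130,000.00 × 0.0647931… = C$8,423.1052…
Total = C$130,000.00 + C$25,350.0000 + C$8,423.1052… = C$163,773.11

C$163,773.11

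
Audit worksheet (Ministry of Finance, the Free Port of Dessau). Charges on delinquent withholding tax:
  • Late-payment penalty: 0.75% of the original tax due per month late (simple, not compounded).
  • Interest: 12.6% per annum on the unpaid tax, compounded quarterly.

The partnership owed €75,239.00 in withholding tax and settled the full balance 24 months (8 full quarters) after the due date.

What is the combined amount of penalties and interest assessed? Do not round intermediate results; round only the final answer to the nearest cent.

€34,730.62

Late-payment penalty = 0.75% × €75,239.00 × 24 mo = €13,543.02
Interest (12.6%/yr ÷ 4 = 3.15%/quarter): €75,239.00 × ((1 + 0.0315)^8 − 1) = €21,187.6043…
Penalties + interest = €13,543.0200 + €21,187.6043… = €34,730.62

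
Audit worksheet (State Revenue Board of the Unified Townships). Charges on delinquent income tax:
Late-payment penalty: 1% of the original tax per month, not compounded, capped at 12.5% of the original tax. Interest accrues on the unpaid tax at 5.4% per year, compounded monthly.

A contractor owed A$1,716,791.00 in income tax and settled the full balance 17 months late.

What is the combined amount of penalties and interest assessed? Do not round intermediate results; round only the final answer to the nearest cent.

Penalty (uncapped): 17 × 1% × A$1,716,791.00 = A$291,854.47; cap = 12.5% × A$1,716,791.00 = A$214,598.88… → penalty = A$214,598.88…
Interest (5.4%/yr ÷ 12 = 0.45%/month): A$1,716,791.00 × ((1 + 0.0045)^17 − 1) = A$136,170.6301…
Penalties + interest = A$214,598.8750 + A$136,170.6301… = A$350,769.51

A$350,769.51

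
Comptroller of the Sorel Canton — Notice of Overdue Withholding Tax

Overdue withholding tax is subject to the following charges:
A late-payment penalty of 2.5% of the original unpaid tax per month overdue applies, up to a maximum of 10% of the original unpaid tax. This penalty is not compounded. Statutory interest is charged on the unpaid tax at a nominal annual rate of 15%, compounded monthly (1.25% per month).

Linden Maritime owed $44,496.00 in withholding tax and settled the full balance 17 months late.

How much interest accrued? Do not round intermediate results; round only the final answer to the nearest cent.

$10,462.71

Interest: $44,496.00 × ((1 + 0.0125)^17 − 1) = $44,496.00 × 0.2351382… = $10,462.7079…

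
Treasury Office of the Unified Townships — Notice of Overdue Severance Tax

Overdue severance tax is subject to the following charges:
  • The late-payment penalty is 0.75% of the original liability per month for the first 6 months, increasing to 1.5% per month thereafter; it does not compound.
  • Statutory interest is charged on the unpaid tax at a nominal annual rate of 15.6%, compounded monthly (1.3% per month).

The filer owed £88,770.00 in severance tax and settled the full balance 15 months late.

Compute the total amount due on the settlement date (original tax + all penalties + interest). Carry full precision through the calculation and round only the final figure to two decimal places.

£123,726.27

Penalty, months 1–6: 6 × 0.75% × £88,770.00 = £3,994.65
Penalty, months 7–15: 9 × 1.5% × £88,770.00 = £11,983.95
Interest: £88,770.00 × ((1 + 0.013)^15 − 1) = £88,770.00 × 0.2137848… = £18,977.6732…
Total = £88,770.00 + £15,978.6000 + £18,977.6732… = £123,726.27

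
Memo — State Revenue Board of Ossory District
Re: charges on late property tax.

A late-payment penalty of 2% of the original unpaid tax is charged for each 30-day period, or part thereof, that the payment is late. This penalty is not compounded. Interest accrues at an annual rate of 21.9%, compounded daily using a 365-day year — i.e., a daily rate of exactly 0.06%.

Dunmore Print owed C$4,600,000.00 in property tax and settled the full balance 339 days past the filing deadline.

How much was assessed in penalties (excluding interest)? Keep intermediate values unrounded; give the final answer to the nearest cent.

C$1,104,000.00

Penalty periods: ⌈339/30⌉ = 12; penalty = 12 × 2% × C$4,600,000.00 = C$1,104,000.00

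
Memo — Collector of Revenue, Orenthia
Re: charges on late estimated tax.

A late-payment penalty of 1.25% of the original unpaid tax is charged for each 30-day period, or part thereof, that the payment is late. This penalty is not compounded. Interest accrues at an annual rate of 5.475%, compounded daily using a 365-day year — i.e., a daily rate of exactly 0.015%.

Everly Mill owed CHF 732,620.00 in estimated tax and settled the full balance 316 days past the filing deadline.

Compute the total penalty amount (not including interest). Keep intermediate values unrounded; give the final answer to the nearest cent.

CHF 100,735.25

Penalty periods: ⌈316/30⌉ = 11; penalty = 11 × 1.25% × CHF 732,620.00 = CHF 100,735.25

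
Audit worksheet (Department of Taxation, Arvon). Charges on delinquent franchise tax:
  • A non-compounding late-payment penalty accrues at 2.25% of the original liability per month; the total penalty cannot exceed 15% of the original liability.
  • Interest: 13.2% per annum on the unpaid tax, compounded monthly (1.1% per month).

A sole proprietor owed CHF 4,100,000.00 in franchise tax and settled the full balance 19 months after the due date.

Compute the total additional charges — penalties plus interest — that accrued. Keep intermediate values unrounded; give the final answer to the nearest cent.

CHF 1,562,261.58

Penalty (uncapped): 19 × 2.25% × CHF 4,100,000.00 = CHF 1,752,750.00; cap = 15% × CHF 4,100,000.00 = CHF 615,000.00 → penalty = CHF 615,000.00
Interest: CHF 4,100,000.00 × ((1 + 0.011)^19 − 1) = CHF 4,100,000.00 × 0.2310394… = CHF 947,261.5781…
Penalties + interest = CHF 615,000.0000 + CHF 947,261.5781… = CHF 1,562,261.58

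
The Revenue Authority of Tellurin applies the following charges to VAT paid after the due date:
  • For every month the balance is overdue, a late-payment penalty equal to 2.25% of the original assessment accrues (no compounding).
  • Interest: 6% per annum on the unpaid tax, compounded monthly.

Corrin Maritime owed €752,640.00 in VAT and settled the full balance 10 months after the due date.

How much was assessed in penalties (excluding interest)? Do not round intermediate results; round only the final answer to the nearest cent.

€169,344.00

Late-payment penalty = 2.25% × €752,640.00 × 10 mo = €169,344.00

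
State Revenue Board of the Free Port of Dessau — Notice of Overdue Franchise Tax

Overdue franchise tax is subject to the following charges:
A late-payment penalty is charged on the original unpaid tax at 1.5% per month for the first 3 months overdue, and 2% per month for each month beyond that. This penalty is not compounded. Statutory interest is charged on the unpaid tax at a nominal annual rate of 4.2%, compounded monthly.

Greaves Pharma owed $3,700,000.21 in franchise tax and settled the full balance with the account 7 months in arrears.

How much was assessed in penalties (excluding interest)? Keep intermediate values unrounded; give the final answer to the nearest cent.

Penalty, months 1–3: 3 × 1.5% × $3,700,000.21 = $166,500.01…
Penalty, months 4–7: 4 × 2% × $3,700,000.21 = $296,000.02…
Total penalty = $166,500.01… + $296,000.02… = $462,500.03

$462,500.03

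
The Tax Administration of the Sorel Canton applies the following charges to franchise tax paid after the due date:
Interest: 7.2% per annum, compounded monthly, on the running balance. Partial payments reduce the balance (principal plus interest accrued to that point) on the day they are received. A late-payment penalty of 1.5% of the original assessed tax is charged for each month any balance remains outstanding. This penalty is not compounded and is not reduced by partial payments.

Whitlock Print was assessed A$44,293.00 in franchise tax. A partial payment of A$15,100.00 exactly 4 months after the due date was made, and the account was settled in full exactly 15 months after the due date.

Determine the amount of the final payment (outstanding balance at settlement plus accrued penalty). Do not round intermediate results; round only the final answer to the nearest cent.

A$42,290.11

Monthly rate = 7.2% ÷ 12 = 0.6%
Balance at month 4: A$44,293.0000 × (1 + 0.006)^4 = A$45,365.6376…
After A$15,100.00 payment: A$45,365.6376… − A$15,100.00 = A$30,265.6376…
Balance at month 15: A$30,265.6376… × (1 + 0.006)^11 = A$32,324.1874…
Penalty: 15 × 1.5% × A$44,293.00 = A$9,965.93…
Final settlement = outstanding balance + penalty = A$32,324.1874… + A$9,965.93… = A$42,290.11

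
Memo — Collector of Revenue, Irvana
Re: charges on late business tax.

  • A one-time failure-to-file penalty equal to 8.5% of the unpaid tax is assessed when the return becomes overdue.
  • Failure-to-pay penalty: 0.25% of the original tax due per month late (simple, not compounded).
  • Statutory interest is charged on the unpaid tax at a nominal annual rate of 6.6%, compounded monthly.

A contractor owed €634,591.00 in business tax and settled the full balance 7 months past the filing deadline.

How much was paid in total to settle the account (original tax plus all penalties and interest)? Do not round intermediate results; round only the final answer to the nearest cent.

Failure-to-file penalty: 8.5% × €634,591.00 = €53,940.24…
Failure-to-pay penalty = 0.25% × €634,591.00 × 7 mo = €11,105.34…
Interest (6.6%/yr ÷ 12 = 0.55%/month): €634,591.00 × ((1 + 0.0055)^7 − 1) = €24,838.5931…
Total = €634,591.00 + €65,045.5775 + €24,838.5931… = €724,475.17

€724,475.17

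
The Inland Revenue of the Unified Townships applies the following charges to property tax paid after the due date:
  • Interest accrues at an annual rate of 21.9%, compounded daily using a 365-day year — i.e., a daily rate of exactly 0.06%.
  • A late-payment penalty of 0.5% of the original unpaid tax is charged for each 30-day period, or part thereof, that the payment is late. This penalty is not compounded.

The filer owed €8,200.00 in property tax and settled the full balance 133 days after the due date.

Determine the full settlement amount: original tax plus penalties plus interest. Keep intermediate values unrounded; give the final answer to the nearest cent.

€9,085.97

Penalty periods: ⌈133/30⌉ = 5; penalty = 5 × 0.5% × €8,200.00 = €205.00
Interest: €8,200.00 × ((1 + 0.0006)^133 − 1) = €8,200.00 × 0.08304451… = €680.9650…
Total = €8,200.00 + €205.0000 + €680.9650… = €9,085.97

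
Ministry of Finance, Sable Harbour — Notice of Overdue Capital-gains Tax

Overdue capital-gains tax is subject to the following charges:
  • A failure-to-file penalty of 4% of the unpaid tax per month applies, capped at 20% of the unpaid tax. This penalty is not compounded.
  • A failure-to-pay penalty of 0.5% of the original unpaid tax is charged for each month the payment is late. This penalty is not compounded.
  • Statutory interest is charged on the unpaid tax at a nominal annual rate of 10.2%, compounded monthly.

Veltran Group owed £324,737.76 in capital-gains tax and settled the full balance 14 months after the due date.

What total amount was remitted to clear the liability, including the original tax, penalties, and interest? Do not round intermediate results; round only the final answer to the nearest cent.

£453,270.14

Failure-to-file: 14 × 4% × £324,737.76 = £181,853.15…, capped at 20% × £324,737.76 = £64,947.55…
Failure-to-pay penalty: 14 × 0.5% × £324,737.76 = £22,731.64…
Interest (10.2%/yr ÷ 12 = 0.85%/month): £324,737.76 × ((1 + 0.0085)^14 − 1) = £40,853.1815…
Total = £324,737.76 + £87,679.1952 + £40,853.1815… = £453,270.14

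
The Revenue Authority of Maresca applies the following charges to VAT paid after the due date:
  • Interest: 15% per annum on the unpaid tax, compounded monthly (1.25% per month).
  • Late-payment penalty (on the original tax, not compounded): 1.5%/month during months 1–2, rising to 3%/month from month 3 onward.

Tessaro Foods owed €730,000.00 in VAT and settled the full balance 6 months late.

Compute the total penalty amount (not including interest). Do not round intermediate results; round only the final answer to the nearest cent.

Penalty, months 1–2: 2 × 1.5% × €730,000.00 = €21,900.00
Penalty, months 3–6: 4 × 3% × €730,000.00 = €87,600.00
Total penalty = €21,900.00 + €87,600.00 = €109,500.00

€109,500.00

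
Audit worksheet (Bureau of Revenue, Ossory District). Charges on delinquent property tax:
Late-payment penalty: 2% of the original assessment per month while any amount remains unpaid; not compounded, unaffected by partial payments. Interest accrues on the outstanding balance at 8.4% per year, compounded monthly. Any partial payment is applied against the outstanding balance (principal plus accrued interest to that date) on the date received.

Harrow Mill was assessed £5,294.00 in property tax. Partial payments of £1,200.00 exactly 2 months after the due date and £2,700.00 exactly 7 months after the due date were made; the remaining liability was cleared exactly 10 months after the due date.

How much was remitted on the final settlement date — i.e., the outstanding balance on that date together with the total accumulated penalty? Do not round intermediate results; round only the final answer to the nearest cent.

£2,709.31

Monthly rate = 8.4% ÷ 12 = 0.7%
Balance at month 2: £5,294.0000 × (1 + 0.007)^2 = £5,368.3754…
After £1,200.00 payment: £5,368.3754… − £1,200.00 = £4,168.3754…
Balance at month 7: £4,168.3754… × (1 + 0.007)^5 = £4,316.3254…
After £2,700.00 payment: £4,316.3254… − £2,700.00 = £1,616.3254…
Balance at month 10: £1,616.3254… × (1 + 0.007)^3 = £1,650.5064…
Penalty: 10 × 2% × £5,294.00 = £1,058.80
Final settlement = outstanding balance + penalty = £1,650.5064… + £1,058.80 = £2,709.31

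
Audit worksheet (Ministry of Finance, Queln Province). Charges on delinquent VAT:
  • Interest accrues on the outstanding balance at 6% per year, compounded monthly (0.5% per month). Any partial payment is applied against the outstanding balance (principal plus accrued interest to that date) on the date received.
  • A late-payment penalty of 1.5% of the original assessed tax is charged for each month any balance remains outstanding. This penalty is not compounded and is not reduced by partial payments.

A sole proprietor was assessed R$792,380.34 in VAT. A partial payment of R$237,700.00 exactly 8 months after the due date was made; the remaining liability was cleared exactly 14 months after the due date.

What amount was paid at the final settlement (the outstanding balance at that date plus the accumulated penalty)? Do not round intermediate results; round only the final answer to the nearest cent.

R$771,165.32

Balance at month 8: R$792,380.3400 × (1 + 0.005)^8 = R$824,635.8013…
After R$237,700.00 payment: R$824,635.8013… − R$237,700.00 = R$586,935.8013…
Balance at month 14: R$586,935.8013… × (1 + 0.005)^6 = R$604,765.4491…
Penalty: 14 × 1.5% × R$792,380.34 = R$166,399.87…
Final settlement = outstanding balance + penalty = R$604,765.4491… + R$166,399.87… = R$771,165.32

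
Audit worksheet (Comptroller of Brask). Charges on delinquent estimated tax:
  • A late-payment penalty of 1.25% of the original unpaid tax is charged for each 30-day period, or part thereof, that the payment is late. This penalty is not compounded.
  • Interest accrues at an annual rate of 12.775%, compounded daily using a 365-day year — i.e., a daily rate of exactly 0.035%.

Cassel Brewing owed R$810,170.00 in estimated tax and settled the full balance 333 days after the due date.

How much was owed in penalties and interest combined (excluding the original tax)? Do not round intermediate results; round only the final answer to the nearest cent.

Penalty periods: ⌈333/30⌉ = 12; penalty = 12 × 1.25% × R$810,170.00 = R$121,525.50
Interest: R$810,170.00 × ((1 + 0.00035)^333 − 1) = R$810,170.00 × 0.12359078… = R$100,129.5405…
Penalties + interest = R$121,525.5000 + R$100,129.5405… = R$221,655.04

R$221,655.04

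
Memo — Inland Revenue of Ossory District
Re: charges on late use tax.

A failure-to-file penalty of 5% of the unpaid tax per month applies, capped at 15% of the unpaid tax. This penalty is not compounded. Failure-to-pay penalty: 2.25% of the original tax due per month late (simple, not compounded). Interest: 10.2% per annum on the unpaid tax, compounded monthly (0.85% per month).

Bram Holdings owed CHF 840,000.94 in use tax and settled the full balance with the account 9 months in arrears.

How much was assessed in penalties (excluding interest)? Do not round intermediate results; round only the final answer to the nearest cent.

CHF 296,100.33

Failure-to-file: 9 × 5% × CHF 840,000.94 = CHF 378,000.42…, capped at 15% × CHF 840,000.94 = CHF 126,000.14…
Failure-to-pay penalty = 2.25% × CHF 840,000.94 × 9 mo = CHF 170,100.19…
Total penalty = CHF 126,000.14… + CHF 170,100.19… = CHF 296,100.33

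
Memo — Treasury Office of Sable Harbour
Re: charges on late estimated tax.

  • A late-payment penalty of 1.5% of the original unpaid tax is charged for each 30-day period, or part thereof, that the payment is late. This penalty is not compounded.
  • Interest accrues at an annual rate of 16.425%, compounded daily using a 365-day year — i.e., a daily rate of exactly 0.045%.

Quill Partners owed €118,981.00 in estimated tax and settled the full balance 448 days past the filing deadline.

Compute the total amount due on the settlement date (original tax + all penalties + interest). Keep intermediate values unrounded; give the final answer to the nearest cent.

Penalty periods: ⌈448/30⌉ = 15; penalty = 15 × 1.5% × €118,981.00 = €26,770.73…
Interest: €118,981.00 × ((1 + 0.00045)^448 − 1) = €118,981.00 × 0.22330309… = €26,568.8253…
Total = €118,981.00 + €26,770.7250 + €26,568.8253… = €172,320.55

€172,320.55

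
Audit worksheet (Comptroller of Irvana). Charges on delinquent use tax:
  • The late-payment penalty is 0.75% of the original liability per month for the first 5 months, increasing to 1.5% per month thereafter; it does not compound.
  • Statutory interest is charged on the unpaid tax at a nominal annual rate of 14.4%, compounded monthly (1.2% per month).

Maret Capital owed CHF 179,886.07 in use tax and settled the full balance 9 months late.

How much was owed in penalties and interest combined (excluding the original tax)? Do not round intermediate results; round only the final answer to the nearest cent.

CHF 37,925.70

Penalty, months 1–5: 5 × 0.75% × CHF 179,886.07 = CHF 6,745.73…
Penalty, months 6–9: 4 × 1.5% × CHF 179,886.07 = CHF 10,793.16…
Interest: CHF 179,886.07 × ((1 + 0.012)^9 − 1) = CHF 179,886.07 × 0.1133318… = CHF 20,386.8114…
Penalties + interest = CHF 17,538.8918… + CHF 20,386.8114… = CHF 37,925.70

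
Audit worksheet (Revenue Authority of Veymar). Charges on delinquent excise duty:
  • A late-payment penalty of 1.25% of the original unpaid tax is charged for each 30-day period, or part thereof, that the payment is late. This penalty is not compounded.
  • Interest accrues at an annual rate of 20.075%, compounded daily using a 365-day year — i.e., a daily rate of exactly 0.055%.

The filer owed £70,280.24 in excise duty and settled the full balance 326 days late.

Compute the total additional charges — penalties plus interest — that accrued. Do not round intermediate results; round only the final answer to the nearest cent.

Penalty periods: ⌈326/30⌉ = 11; penalty = 11 × 1.25% × £70,280.24 = £9,663.53…
Interest: £70,280.24 × ((1 + 0.00055)^326 − 1) = £70,280.24 × 0.19632064… = £13,797.4615…
Penalties + interest = £9,663.5330 + £13,797.4615… = £23,460.99

£23,460.99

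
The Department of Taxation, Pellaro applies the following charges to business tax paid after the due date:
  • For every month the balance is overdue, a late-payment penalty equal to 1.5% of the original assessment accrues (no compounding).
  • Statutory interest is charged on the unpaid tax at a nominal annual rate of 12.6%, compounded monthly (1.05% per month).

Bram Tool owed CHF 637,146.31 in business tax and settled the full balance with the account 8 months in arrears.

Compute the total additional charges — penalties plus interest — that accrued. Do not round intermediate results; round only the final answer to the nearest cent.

CHF 131,986.57

Late-payment penalty: 8 × 1.5% × CHF 637,146.31 = CHF 76,457.56…
Interest: CHF 637,146.31 × ((1 + 0.0105)^8 − 1) = CHF 637,146.31 × 0.0871527… = CHF 55,529.0117…
Penalties + interest = CHF 76,457.5572 + CHF 55,529.0117… = CHF 131,986.57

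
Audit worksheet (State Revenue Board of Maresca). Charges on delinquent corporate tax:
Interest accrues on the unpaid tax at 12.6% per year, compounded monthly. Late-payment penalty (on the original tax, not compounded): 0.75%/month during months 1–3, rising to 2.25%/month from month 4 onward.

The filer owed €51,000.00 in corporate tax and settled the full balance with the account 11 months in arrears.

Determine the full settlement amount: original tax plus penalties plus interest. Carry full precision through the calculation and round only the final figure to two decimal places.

€67,537.20

Penalty, months 1–3: 3 × 0.75% × €51,000.00 = €1,147.50
Penalty, months 4–11: 8 × 2.25% × €51,000.00 = €9,180.00
Interest (12.6%/yr ÷ 12 = 1.05%/month): €51,000.00 × ((1 + 0.0105)^11 − 1) = €6,209.7003…
Total = €51,000.00 + €10,327.5000 + €6,209.7003… = €67,537.20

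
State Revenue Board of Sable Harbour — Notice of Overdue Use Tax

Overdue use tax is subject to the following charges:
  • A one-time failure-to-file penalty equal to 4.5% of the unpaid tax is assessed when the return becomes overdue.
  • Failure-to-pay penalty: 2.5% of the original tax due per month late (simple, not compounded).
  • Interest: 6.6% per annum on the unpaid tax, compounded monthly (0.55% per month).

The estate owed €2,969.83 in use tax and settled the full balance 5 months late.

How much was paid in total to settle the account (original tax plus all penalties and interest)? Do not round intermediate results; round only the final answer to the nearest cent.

Failure-to-file penalty: 4.5% × €2,969.83 = €133.64…
Failure-to-pay penalty = 2.5% × €2,969.83 × 5 mo = €371.23…
Interest: €2,969.83 × ((1 + 0.0055)^5 − 1) = €2,969.83 × 0.0278042… = €82.5737…
Total = €2,969.83 + €504.8711 + €82.5737… = €3,557.27

€3,557.27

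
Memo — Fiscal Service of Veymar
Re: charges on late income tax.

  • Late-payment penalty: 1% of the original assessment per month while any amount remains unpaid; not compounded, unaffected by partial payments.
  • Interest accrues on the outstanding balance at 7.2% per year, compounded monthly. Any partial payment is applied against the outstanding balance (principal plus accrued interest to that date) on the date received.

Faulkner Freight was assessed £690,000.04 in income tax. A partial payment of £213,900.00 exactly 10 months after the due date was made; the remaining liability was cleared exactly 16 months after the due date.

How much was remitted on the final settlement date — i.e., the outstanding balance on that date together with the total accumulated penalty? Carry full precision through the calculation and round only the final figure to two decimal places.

£647,989.13

Monthly rate = 7.2% ÷ 12 = 0.6%
Balance at month 10: £690,000.0400 × (1 + 0.006)^10 = £732,535.9164…
After £213,900.00 payment: £732,535.9164… − £213,900.00 = £518,635.9164…
Balance at month 16: £518,635.9164… × (1 + 0.006)^6 = £537,589.1234…
Penalty: 16 × 1% × £690,000.04 = £110,400.01…
Final settlement = outstanding balance + penalty = £537,589.1234… + £110,400.01… = £647,989.13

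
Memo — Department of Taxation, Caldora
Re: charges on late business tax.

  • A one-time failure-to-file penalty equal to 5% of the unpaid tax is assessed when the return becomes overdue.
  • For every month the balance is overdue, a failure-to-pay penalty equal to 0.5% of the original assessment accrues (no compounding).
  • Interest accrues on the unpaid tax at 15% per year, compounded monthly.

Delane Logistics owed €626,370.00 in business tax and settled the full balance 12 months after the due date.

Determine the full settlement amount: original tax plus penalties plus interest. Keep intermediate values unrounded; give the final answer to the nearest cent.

€795,962.51

Failure-to-file penalty: 5% × €626,370.00 = €31,318.50
Failure-to-pay penalty = 0.5% × €626,370.00 × 12 mo = €37,582.20
Interest (15%/yr ÷ 12 = 1.25%/month): €626,370.00 × ((1 + 0.0125)^12 − 1) = €100,691.8073…
Total = €626,370.00 + €68,900.7000 + €100,691.8073… = €795,962.51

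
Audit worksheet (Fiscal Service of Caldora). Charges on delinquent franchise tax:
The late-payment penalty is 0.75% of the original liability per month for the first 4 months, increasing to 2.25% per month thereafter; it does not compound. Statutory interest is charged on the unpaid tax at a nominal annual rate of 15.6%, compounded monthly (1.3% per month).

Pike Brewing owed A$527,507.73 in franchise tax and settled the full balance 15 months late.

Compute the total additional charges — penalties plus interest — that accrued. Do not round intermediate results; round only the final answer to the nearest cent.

A$259,156.51

Penalty, months 1–4: 4 × 0.75% × A$527,507.73 = A$15,825.23…
Penalty, months 5–15: 11 × 2.25% × A$527,507.73 = A$130,558.16…
Interest: A$527,507.73 × ((1 + 0.013)^15 − 1) = A$527,507.73 × 0.2137848… = A$112,773.1136…
Penalties + interest = A$146,383.3951… + A$112,773.1136… = A$259,156.51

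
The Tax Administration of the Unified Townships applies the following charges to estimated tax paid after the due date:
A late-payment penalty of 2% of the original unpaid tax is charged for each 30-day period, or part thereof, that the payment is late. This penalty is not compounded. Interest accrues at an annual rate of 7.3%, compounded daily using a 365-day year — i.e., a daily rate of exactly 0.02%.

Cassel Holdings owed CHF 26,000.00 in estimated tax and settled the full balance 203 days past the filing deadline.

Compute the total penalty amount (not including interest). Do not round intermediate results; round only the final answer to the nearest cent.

CHF 3,640.00

Penalty periods: ⌈203/30⌉ = 7; penalty = 7 × 2% × CHF 26,000.00 = CHF 3,640.00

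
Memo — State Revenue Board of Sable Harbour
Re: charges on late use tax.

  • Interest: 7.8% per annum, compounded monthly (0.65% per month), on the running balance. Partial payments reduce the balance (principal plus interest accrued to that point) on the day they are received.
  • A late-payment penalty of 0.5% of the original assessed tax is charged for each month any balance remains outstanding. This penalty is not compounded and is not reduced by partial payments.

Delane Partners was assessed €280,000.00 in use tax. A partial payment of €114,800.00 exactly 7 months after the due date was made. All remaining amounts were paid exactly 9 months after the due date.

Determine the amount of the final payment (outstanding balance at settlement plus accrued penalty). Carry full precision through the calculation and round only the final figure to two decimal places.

€193,115.15

Balance at month 7: €280,000.0000 × (1 + 0.0065)^7 = €292,991.1389…
After €114,800.00 payment: €292,991.1389… − €114,800.00 = €178,191.1389…
Balance at month 9: €178,191.1389… × (1 + 0.0065)^2 = €180,515.1523…
Penalty: 9 × 0.5% × €280,000.00 = €12,600.00
Final settlement = outstanding balance + penalty = €180,515.1523… + €12,600.00 = €193,115.15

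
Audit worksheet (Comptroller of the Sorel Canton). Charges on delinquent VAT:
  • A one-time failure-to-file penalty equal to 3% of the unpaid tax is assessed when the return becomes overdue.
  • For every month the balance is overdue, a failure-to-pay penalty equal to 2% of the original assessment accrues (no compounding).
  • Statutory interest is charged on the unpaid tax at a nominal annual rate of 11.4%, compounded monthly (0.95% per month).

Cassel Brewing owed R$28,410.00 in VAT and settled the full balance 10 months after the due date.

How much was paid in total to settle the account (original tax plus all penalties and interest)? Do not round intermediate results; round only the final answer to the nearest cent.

R$37,761.60

Failure-to-file penalty: 3% × R$28,410.00 = R$852.30
Failure-to-pay penalty: 10 × 2% × R$28,410.00 = R$5,682.00
Interest: R$28,410.00 × ((1 + 0.0095)^10 − 1) = R$28,410.00 × 0.0991659… = R$2,817.3022…
Total = R$28,410.00 + R$6,534.3000 + R$2,817.3022… = R$37,761.60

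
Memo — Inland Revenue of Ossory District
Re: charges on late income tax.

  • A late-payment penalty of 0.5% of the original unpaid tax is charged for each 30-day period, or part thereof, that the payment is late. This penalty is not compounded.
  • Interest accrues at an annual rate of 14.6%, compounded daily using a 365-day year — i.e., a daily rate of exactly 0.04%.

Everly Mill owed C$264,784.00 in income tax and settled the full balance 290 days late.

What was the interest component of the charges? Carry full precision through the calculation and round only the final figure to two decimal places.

C$32,560.44

Interest: C$264,784.00 × ((1 + 0.0004)^290 − 1) = C$264,784.00 × 0.12296983… = C$32,560.4424…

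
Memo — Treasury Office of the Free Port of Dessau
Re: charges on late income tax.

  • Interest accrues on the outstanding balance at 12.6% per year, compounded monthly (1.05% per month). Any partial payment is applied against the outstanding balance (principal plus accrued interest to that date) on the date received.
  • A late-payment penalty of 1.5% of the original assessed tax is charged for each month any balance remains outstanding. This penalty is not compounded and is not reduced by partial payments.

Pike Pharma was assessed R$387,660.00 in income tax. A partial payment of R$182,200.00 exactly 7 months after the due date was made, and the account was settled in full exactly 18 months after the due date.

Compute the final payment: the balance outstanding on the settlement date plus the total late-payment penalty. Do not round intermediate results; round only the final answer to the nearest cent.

Balance at month 7: R$387,660.0000 × (1 + 0.0105)^7 = R$417,066.4126…
After R$182,200.00 payment: R$417,066.4126… − R$182,200.00 = R$234,866.4126…
Balance at month 18: R$234,866.4126… × (1 + 0.0105)^11 = R$263,463.4719…
Penalty: 18 × 1.5% × R$387,660.00 = R$104,668.20
Final settlement = outstanding balance + penalty = R$263,463.4719… + R$104,668.20 = R$368,131.67

R$368,131.67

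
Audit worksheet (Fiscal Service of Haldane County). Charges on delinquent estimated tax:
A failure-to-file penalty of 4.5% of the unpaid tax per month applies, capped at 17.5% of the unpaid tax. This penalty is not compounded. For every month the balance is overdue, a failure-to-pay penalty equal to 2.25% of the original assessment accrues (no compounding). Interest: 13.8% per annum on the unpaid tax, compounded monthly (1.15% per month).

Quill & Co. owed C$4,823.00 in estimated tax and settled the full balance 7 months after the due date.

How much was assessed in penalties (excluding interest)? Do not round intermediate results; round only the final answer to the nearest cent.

Failure-to-file: 7 × 4.5% × C$4,823.00 = C$1,519.25…, capped at 17.5% × C$4,823.00 = C$844.03…
Failure-to-pay penalty: 7 × 2.25% × C$4,823.00 = C$759.62…
Total penalty = C$844.03… + C$759.62… = C$1,603.65

C$1,603.65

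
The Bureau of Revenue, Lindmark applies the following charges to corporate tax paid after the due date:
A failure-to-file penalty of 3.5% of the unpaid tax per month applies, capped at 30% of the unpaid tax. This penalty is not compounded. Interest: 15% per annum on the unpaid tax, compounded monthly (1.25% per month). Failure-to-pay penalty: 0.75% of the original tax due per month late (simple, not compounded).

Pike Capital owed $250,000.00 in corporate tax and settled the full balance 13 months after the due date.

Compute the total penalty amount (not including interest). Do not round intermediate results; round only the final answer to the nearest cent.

$99,375.00

Failure-to-file: 13 × 3.5% × $250,000.00 = $113,750.00, capped at 30% × $250,000.00 = $75,000.00
Failure-to-pay penalty: 13 × 0.75% × $250,000.00 = $24,375.00
Total penalty = $75,000.00 + $24,375.00 = $99,375.00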